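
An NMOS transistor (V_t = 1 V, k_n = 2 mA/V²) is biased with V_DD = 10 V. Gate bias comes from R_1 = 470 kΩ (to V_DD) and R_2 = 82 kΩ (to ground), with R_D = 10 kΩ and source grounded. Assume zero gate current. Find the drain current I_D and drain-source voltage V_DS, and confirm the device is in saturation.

I_D ≈ 0.24 mA, V_DS ≈ 7.6 V

V_G = V_DD·R_2/(R_1+R_2) = 10×82/552 = 1.49 V. With the source grounded, V_GS = V_G = 1.49 V.
Assume saturation: I_D = (k_n/2)(V_GS − V_t)² = (2/2)×(1.49 − 1)² = 1×0.486² = 0.236 mA.
V_DS = V_DD − I_D·R_D = 10 − 0.236×10 = 7.64 V.
Saturation requires V_DS ≥ V_GS − V_t = 0.486 V; 7.64 ≥ 0.486 ✓.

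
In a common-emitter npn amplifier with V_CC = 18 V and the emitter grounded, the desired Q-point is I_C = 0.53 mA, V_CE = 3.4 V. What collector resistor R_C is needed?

Collector loop: V_CC = I_C·R_C + V_CE.
R_C = (V_CC − V_CE)/I_C = (18 − 3.4)/0.53 = 27.5 kΩ.

R_C ≈ 28 kΩ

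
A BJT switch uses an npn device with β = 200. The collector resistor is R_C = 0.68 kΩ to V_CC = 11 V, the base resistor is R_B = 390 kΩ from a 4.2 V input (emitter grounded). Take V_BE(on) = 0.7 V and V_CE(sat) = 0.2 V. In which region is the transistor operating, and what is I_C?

active; I_C ≈ 1.8 mA

Assume active. Base-emitter loop: I_B = (V_BB − V_BE)/R_B = (4.2 − 0.7)/390 = 0.00897 mA.
I_C = β·I_B = 200×0.00897 = 1.79 mA.
V_CE = V_CC − I_C·R_C = 11 − 1.79×0.68 = 9.78 V > V_CE(sat), so the active-region assumption holds.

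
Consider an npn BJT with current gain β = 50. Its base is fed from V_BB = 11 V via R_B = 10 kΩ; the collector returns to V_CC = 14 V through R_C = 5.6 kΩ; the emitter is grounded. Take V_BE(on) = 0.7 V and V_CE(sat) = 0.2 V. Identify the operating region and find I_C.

saturation; I_C ≈ 2.5 mA

Assume active: I_B = (11 − 0.7)/10 = 1.03 mA, giving I_C = β·I_B = 51.5 mA.
But then V_CE = 14 − 51.5×5.6 = -274 V < V_CE(sat) = 0.2 V — impossible in the active region.
So the transistor is saturated. With V_CE = 0.2 V, I_C = (V_CC − 0.2)/R_C = 13.8/5.6 = 2.46 mA.
Check: β·I_B = 51.5 mA > I_C = 2.46 mA, confirming saturation.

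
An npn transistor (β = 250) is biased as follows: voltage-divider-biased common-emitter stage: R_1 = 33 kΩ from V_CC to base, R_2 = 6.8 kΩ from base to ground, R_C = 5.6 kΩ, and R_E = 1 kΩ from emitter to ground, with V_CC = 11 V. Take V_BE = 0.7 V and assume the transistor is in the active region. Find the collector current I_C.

Thevenize the base divider: V_Th = V_CC·R_2/(R_1+R_2) = 11×6.8/39.8 = 1.88 V, R_Th = R_1‖R_2 = 5.64 kΩ.
Base-emitter loop: V_Th = I_B·R_Th + V_BE + (β+1)I_B·R_E, so I_B = (1.88 − 0.7) / (5.64 + 251×1) = 0.0046 mA.
I_C = β·I_B = 250×0.0046 = 1.15 mA, and I_E = (β+1)I_B = 1.15 mA.
V_CE = V_CC − I_C·R_C − I_E·R_E = 11 − 1.15×5.6 − 1.15×1 = 3.41 V.
V_CE = 3.41 V > 0.2 V confirms active-region operation.

I_C ≈ 1.1 mA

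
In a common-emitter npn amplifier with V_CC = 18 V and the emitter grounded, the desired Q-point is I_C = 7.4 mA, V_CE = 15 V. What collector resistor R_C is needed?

R_C ≈ 0.41 kΩ

Collector loop: V_CC = I_C·R_C + V_CE.
R_C = (V_CC − V_CE)/I_C = (18 − 15)/7.4 = 0.405 kΩ.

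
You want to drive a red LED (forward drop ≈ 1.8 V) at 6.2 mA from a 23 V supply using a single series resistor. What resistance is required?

The resistor drops V_S − V_D = 23 − 1.8 = 21.2 V at 6.2 mA.
R = 21.2 V / 6.2 mA = 3.42 kΩ.

R ≈ 3.4 kΩ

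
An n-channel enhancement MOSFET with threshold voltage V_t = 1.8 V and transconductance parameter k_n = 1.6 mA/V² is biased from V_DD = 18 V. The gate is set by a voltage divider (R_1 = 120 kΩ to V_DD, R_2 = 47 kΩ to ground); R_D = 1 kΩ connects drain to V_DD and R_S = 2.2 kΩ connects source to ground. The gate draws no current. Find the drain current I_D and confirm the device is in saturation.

I_D ≈ 0.98 mA

V_G = V_DD·R_2/(R_1+R_2) = 18×47/167 = 5.07 V.
Assume saturation: I_D = (k_n/2)(V_GS − V_t)² with V_GS = V_G − I_D·R_S = 5.07 − 2.2·I_D.
Substituting gives 3.87·I_D² − 12.5·I_D + 8.53 = 0, with roots I_D = 0.981 or 2.25 mA.
The root I_D = 2.25 mA gives V_GS = 0.124 V ≤ V_t, so take I_D = 0.981 mA.
Then V_GS = 2.91 V and V_DS = V_DD − I_D(R_D+R_S) = 18 − 0.981×3.2 = 14.9 V.
Saturation requires V_DS ≥ V_GS − V_t = 1.11 V; 14.9 ≥ 1.11 ✓.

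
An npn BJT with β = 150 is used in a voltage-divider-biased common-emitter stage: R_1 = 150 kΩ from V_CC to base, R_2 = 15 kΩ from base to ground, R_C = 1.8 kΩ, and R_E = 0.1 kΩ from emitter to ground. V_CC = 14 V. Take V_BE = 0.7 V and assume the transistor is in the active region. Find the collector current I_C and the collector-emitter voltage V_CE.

Thevenize the base divider: V_Th = V_CC·R_2/(R_1+R_2) = 14×15/165 = 1.27 V, R_Th = R_1‖R_2 = 13.6 kΩ.
Base-emitter loop: V_Th = I_B·R_Th + V_BE + (β+1)I_B·R_E, so I_B = (1.27 − 0.7) / (13.6 + 151×0.1) = 0.0199 mA.
I_C = β·I_B = 150×0.0199 = 2.99 mA, and I_E = (β+1)I_B = 3.01 mA.
V_CE = V_CC − I_C·R_C − I_E·R_E = 14 − 2.99×1.8 − 3.01×0.1 = 8.32 V.
V_CE = 8.32 V > 0.2 V confirms active-region operation.

I_C ≈ 3 mA, V_CE ≈ 8.3 V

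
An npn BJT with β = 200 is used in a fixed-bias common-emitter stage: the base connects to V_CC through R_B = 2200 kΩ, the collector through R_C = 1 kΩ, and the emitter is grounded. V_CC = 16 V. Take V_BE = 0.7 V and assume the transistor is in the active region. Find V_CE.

Base loop: V_CC = I_B·R_B + V_BE, so I_B = (16 − 0.7)/2200 kΩ = 0.00695 mA.
In the active region I_C = β·I_B = 200 × 0.00695 = 1.39 mA.
Collector loop: V_CE = V_CC − I_C·R_C = 16 − 1.39×1 = 14.6 V.
Since V_CE = 14.6 V > V_CE(sat) ≈ 0.2 V, the transistor is in the active region as assumed.

V_CE ≈ 15 V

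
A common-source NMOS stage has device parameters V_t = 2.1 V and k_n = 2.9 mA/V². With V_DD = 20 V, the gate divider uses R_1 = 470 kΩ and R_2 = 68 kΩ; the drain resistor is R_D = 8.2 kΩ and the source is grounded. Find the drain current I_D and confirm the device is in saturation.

V_G = V_DD·R_2/(R_1+R_2) = 20×68/538 = 2.53 V. With the source grounded, V_GS = V_G = 2.53 V.
Assume saturation: I_D = (k_n/2)(V_GS − V_t)² = (2.9/2)×(2.53 − 2.1)² = 1.45×0.428² = 0.265 mA.
V_DS = V_DD − I_D·R_D = 20 − 0.265×8.2 = 17.8 V.
Saturation requires V_DS ≥ V_GS − V_t = 0.428 V; 17.8 ≥ 0.428 ✓.

I_D ≈ 0.27 mA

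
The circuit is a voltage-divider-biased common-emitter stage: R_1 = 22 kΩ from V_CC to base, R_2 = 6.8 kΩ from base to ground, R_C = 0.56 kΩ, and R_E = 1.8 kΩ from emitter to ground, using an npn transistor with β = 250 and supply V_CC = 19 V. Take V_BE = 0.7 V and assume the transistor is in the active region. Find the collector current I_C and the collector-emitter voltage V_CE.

Thevenize the base divider: V_Th = V_CC·R_2/(R_1+R_2) = 19×6.8/28.8 = 4.49 V, R_Th = R_1‖R_2 = 5.19 kΩ.
Base-emitter loop: V_Th = I_B·R_Th + V_BE + (β+1)I_B·R_E, so I_B = (4.49 − 0.7) / (5.19 + 251×1.8) = 0.00828 mA.
I_C = β·I_B = 250×0.00828 = 2.07 mA, and I_E = (β+1)I_B = 2.08 mA.
V_CE = V_CC − I_C·R_C − I_E·R_E = 19 − 2.07×0.56 − 2.08×1.8 = 14.1 V.
V_CE = 14.1 V > 0.2 V confirms active-region operation.

I_C ≈ 2.1 mA, V_CE ≈ 14 V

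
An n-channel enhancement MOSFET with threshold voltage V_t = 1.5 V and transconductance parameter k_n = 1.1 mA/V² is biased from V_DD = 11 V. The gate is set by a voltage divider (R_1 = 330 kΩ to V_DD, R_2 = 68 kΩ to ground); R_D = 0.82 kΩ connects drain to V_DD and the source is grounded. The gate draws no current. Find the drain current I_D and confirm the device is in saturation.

V_G = V_DD·R_2/(R_1+R_2) = 11×68/398 = 1.88 V. With the source grounded, V_GS = V_G = 1.88 V.
Assume saturation: I_D = (k_n/2)(V_GS − V_t)² = (1.1/2)×(1.88 − 1.5)² = 0.55×0.379² = 0.0792 mA.
V_DS = V_DD − I_D·R_D = 11 − 0.0792×0.82 = 10.9 V.
Saturation requires V_DS ≥ V_GS − V_t = 0.379 V; 10.9 ≥ 0.379 ✓.

I_D ≈ 0.079 mA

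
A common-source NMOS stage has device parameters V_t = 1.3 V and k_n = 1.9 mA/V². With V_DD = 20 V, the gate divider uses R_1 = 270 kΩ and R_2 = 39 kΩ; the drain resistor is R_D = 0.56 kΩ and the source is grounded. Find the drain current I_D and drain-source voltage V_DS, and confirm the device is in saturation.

I_D ≈ 1.4 mA, V_DS ≈ 19 V

V_G = V_DD·R_2/(R_1+R_2) = 20×39/309 = 2.52 V. With the source grounded, V_GS = V_G = 2.52 V.
Assume saturation: I_D = (k_n/2)(V_GS − V_t)² = (1.9/2)×(2.52 − 1.3)² = 0.95×1.22² = 1.42 mA.
V_DS = V_DD − I_D·R_D = 20 − 1.42×0.56 = 19.2 V.
Saturation requires V_DS ≥ V_GS − V_t = 1.22 V; 19.2 ≥ 1.22 ✓.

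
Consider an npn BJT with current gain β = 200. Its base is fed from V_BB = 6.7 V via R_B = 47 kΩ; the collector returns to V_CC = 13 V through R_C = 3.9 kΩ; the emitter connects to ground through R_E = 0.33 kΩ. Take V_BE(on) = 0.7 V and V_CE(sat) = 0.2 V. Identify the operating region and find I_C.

Assume active: I_B = (6.7 − 0.7)/(47 + 201×0.33) = 0.0529 mA, I_C = β·I_B = 10.6 mA.
Then V_CE = 13 − 10.6×3.9 − 10.6×0.33 = -31.8 V < 0.2 V — the active assumption fails.
Re-solve with V_CE = 0.2 V. KCL at the emitter: V_E/R_E = (V_BB−0.7−V_E)/R_B + (V_CC−0.2−V_E)/R_C, giving V_E = 1.03 V.
I_C = (V_CC − 0.2 − V_E)/R_C = (12.8 − 1.03)/3.9 = 3.02 mA.
Check: I_B = (6 − 1.03)/47 = 0.106 mA, and β·I_B = 21.1 mA > I_C, confirming saturation.

saturation; I_C ≈ 3 mA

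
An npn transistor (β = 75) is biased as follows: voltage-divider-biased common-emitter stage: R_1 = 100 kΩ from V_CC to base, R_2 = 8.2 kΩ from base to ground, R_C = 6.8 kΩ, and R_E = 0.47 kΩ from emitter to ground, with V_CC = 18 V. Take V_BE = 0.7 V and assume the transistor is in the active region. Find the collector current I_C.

Thevenize the base divider: V_Th = V_CC·R_2/(R_1+R_2) = 18×8.2/108 = 1.36 V, R_Th = R_1‖R_2 = 7.58 kΩ.
Base-emitter loop: V_Th = I_B·R_Th + V_BE + (β+1)I_B·R_E, so I_B = (1.36 − 0.7) / (7.58 + 76×0.47) = 0.0153 mA.
I_C = β·I_B = 75×0.0153 = 1.15 mA, and I_E = (β+1)I_B = 1.17 mA.
V_CE = V_CC − I_C·R_C − I_E·R_E = 18 − 1.15×6.8 − 1.17×0.47 = 9.63 V.
V_CE = 9.63 V > 0.2 V confirms active-region operation.

I_C ≈ 1.2 mA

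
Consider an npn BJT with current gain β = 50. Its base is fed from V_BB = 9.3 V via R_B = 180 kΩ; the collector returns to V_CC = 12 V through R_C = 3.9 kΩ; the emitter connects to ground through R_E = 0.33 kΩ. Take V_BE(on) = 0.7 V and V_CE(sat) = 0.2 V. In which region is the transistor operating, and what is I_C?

Assume active. Base-emitter loop: I_B = (V_BB − V_BE)/(R_B + (β+1)R_E) = (9.3 − 0.7)/(180 + 51×0.33) = 0.0437 mA.
I_C = β·I_B = 50×0.0437 = 2.18 mA.
V_CE = V_CC − I_C·R_C − I_E·R_E = 12 − 2.18×3.9 − 2.23×0.33 = 2.74 V > V_CE(sat), so the active-region assumption holds.

active; I_C ≈ 2.2 mA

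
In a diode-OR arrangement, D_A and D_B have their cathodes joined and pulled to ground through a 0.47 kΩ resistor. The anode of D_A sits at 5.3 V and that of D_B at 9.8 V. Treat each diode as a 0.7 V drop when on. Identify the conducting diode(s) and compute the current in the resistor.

Assume both conduct. Then node N would need to be at both 5.3−0.7 = 4.6 V and 9.8−0.7 = 9.1 V, which is impossible.
Assume only D_B conducts: V_N = 9.8 − 0.7 = 9.1 V, so I_R = 9.1/0.47 = 19.4 mA.
Check D_A: its anode-to-cathode voltage is 5.3 − 9.1 = -3.8 V < 0.7 V, so it is off. The assumption is consistent.

Only D_B conducts; I_R ≈ 19 mA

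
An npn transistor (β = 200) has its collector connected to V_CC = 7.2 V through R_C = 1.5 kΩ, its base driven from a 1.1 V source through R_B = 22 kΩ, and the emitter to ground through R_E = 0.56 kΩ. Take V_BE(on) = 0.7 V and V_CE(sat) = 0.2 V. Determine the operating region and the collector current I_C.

active; I_C ≈ 0.59 mA

Assume active. Base-emitter loop: I_B = (V_BB − V_BE)/(R_B + (β+1)R_E) = (1.1 − 0.7)/(22 + 201×0.56) = 0.00297 mA.
I_C = β·I_B = 200×0.00297 = 0.595 mA.
V_CE = V_CC − I_C·R_C − I_E·R_E = 7.2 − 0.595×1.5 − 0.598×0.56 = 5.97 V > V_CE(sat), so the active-region assumption holds.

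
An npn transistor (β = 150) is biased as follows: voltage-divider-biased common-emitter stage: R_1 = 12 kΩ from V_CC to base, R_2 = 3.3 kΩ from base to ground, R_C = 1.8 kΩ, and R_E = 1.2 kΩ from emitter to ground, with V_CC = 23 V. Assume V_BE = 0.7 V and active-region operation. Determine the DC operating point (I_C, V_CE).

Thevenize the base divider: V_Th = V_CC·R_2/(R_1+R_2) = 23×3.3/15.3 = 4.96 V, R_Th = R_1‖R_2 = 2.59 kΩ.
Base-emitter loop: V_Th = I_B·R_Th + V_BE + (β+1)I_B·R_E, so I_B = (4.96 − 0.7) / (2.59 + 151×1.2) = 0.0232 mA.
I_C = β·I_B = 150×0.0232 = 3.48 mA, and I_E = (β+1)I_B = 3.5 mA.
V_CE = V_CC − I_C·R_C − I_E·R_E = 23 − 3.48×1.8 − 3.5×1.2 = 12.5 V.
V_CE = 12.5 V > 0.2 V confirms active-region operation.

I_C ≈ 3.5 mA, V_CE ≈ 13 V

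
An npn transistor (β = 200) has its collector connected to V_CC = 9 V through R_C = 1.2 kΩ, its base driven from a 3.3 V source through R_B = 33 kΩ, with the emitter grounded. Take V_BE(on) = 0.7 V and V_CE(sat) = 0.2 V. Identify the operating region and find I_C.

saturation; I_C ≈ 7.3 mA

Assume active: I_B = (3.3 − 0.7)/33 = 0.0788 mA, giving I_C = β·I_B = 15.8 mA.
But then V_CE = 9 − 15.8×1.2 = -9.91 V < V_CE(sat) = 0.2 V — impossible in the active region.
So the transistor is saturated. With V_CE = 0.2 V, I_C = (V_CC − 0.2)/R_C = 8.8/1.2 = 7.33 mA.
Check: β·I_B = 15.8 mA > I_C = 7.33 mA, confirming saturation.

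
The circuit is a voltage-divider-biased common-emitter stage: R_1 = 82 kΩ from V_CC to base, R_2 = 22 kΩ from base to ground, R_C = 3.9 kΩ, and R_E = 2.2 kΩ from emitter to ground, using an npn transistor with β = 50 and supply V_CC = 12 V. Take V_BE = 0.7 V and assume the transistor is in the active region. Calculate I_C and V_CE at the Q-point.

I_C ≈ 0.71 mA, V_CE ≈ 7.6 V

Thevenize the base divider: V_Th = V_CC·R_2/(R_1+R_2) = 12×22/104 = 2.54 V, R_Th = R_1‖R_2 = 17.3 kΩ.
Base-emitter loop: V_Th = I_B·R_Th + V_BE + (β+1)I_B·R_E, so I_B = (2.54 − 0.7) / (17.3 + 51×2.2) = 0.0142 mA.
I_C = β·I_B = 50×0.0142 = 0.71 mA, and I_E = (β+1)I_B = 0.724 mA.
V_CE = V_CC − I_C·R_C − I_E·R_E = 12 − 0.71×3.9 − 0.724×2.2 = 7.64 V.
V_CE = 7.64 V > 0.2 V confirms active-region operation.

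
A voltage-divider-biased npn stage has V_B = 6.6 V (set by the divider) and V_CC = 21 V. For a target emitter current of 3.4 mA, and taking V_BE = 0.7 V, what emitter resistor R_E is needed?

R_E ≈ 1.7 kΩ

V_E = V_B − V_BE = 6.6 − 0.7 = 5.9 V.
R_E = V_E / I_E = 5.9 / 3.4 = 1.74 kΩ.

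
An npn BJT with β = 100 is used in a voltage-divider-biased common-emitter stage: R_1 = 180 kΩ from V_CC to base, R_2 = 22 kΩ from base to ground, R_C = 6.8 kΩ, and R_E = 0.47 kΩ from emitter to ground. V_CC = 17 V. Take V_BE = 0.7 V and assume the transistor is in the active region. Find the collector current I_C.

Thevenize the base divider: V_Th = V_CC·R_2/(R_1+R_2) = 17×22/202 = 1.85 V, R_Th = R_1‖R_2 = 19.6 kΩ.
Base-emitter loop: V_Th = I_B·R_Th + V_BE + (β+1)I_B·R_E, so I_B = (1.85 − 0.7) / (19.6 + 101×0.47) = 0.0172 mA.
I_C = β·I_B = 100×0.0172 = 1.72 mA, and I_E = (β+1)I_B = 1.73 mA.
V_CE = V_CC − I_C·R_C − I_E·R_E = 17 − 1.72×6.8 − 1.73×0.47 = 4.51 V.
V_CE = 4.51 V > 0.2 V confirms active-region operation.

I_C ≈ 1.7 mA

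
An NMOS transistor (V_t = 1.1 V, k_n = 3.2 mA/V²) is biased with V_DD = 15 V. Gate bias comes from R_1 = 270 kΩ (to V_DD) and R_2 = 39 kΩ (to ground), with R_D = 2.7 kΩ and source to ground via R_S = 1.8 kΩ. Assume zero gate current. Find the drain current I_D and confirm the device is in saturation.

V_G = V_DD·R_2/(R_1+R_2) = 15×39/309 = 1.89 V.
Assume saturation: I_D = (k_n/2)(V_GS − V_t)² with V_GS = V_G − I_D·R_S = 1.89 − 1.8·I_D.
Substituting gives 5.18·I_D² − 5.57·I_D + 1.01 = 0, with roots I_D = 0.23 or 0.844 mA.
The root I_D = 0.844 mA gives V_GS = 0.374 V ≤ V_t, so take I_D = 0.23 mA.
Then V_GS = 1.48 V and V_DS = V_DD − I_D(R_D+R_S) = 15 − 0.23×4.5 = 14 V.
Saturation requires V_DS ≥ V_GS − V_t = 0.379 V; 14 ≥ 0.379 ✓.

I_D ≈ 0.23 mA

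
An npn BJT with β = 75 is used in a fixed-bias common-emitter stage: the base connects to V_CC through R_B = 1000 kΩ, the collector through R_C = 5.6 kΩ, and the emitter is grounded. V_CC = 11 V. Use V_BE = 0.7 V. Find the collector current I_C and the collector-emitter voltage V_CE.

I_C ≈ 0.77 mA, V_CE ≈ 6.7 V

Base loop: V_CC = I_B·R_B + V_BE, so I_B = (11 − 0.7)/1000 kΩ = 0.0103 mA.
In the active region I_C = β·I_B = 75 × 0.0103 = 0.772 mA.
Collector loop: V_CE = V_CC − I_C·R_C = 11 − 0.772×5.6 = 6.67 V.
Since V_CE = 6.67 V > V_CE(sat) ≈ 0.2 V, the transistor is in the active region as assumed.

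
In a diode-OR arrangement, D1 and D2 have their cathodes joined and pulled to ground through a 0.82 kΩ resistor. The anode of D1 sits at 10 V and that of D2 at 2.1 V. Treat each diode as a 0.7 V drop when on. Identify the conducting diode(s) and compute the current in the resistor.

Assume both conduct. Then node N would need to be at both 10−0.7 = 9.3 V and 2.1−0.7 = 1.4 V, which is impossible.
Assume only D1 conducts: V_N = 10 − 0.7 = 9.3 V, so I_R = 9.3/0.82 = 11.3 mA.
Check D2: its anode-to-cathode voltage is 2.1 − 9.3 = -7.2 V < 0.7 V, so it is off. The assumption is consistent.

Only D1 conducts; I_R ≈ 11 mA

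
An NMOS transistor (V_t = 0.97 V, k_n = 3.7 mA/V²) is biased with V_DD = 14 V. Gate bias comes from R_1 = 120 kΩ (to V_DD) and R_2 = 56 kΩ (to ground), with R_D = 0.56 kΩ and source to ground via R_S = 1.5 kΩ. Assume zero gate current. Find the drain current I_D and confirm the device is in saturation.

V_G = V_DD·R_2/(R_1+R_2) = 14×56/176 = 4.45 V.
Assume saturation: I_D = (k_n/2)(V_GS − V_t)² with V_GS = V_G − I_D·R_S = 4.45 − 1.5·I_D.
Substituting gives 4.16·I_D² − 20.3·I_D + 22.5 = 0, with roots I_D = 1.69 or 3.2 mA.
The root I_D = 3.2 mA gives V_GS = -0.345 V ≤ V_t, so take I_D = 1.69 mA.
Then V_GS = 1.92 V and V_DS = V_DD − I_D(R_D+R_S) = 14 − 1.69×2.06 = 10.5 V.
Saturation requires V_DS ≥ V_GS − V_t = 0.955 V; 10.5 ≥ 0.955 ✓.

I_D ≈ 1.7 mA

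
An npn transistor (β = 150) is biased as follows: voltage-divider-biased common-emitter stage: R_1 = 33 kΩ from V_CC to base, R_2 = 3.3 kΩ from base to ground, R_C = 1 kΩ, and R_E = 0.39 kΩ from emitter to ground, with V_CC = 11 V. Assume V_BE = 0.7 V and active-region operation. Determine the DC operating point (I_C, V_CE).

Thevenize the base divider: V_Th = V_CC·R_2/(R_1+R_2) = 11×3.3/36.3 = 1 V, R_Th = R_1‖R_2 = 3 kΩ.
Base-emitter loop: V_Th = I_B·R_Th + V_BE + (β+1)I_B·R_E, so I_B = (1 − 0.7) / (3 + 151×0.39) = 0.00485 mA.
I_C = β·I_B = 150×0.00485 = 0.727 mA, and I_E = (β+1)I_B = 0.732 mA.
V_CE = V_CC − I_C·R_C − I_E·R_E = 11 − 0.727×1 − 0.732×0.39 = 9.99 V.
V_CE = 9.99 V > 0.2 V confirms active-region operation.

I_C ≈ 0.73 mA, V_CE ≈ 10 V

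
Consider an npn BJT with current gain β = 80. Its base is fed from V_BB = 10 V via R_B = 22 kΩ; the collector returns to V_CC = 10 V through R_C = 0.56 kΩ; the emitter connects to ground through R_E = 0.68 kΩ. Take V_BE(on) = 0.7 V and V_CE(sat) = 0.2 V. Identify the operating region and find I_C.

Assume active: I_B = (10 − 0.7)/(22 + 81×0.68) = 0.121 mA, I_C = β·I_B = 9.65 mA.
Then V_CE = 10 − 9.65×0.56 − 9.77×0.68 = -2.05 V < 0.2 V — the active assumption fails.
Re-solve with V_CE = 0.2 V. KCL at the emitter: V_E/R_E = (V_BB−0.7−V_E)/R_B + (V_CC−0.2−V_E)/R_C, giving V_E = 5.43 V.
I_C = (V_CC − 0.2 − V_E)/R_C = (9.8 − 5.43)/0.56 = 7.81 mA.
Check: I_B = (9.3 − 5.43)/22 = 0.176 mA, and β·I_B = 14.1 mA > I_C, confirming saturation.

saturation; I_C ≈ 7.8 mA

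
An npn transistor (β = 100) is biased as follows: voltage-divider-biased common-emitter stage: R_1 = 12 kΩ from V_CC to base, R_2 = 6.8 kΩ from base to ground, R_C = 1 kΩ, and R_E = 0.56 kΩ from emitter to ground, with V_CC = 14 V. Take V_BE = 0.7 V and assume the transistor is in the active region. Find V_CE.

Thevenize the base divider: V_Th = V_CC·R_2/(R_1+R_2) = 14×6.8/18.8 = 5.06 V, R_Th = R_1‖R_2 = 4.34 kΩ.
Base-emitter loop: V_Th = I_B·R_Th + V_BE + (β+1)I_B·R_E, so I_B = (5.06 − 0.7) / (4.34 + 101×0.56) = 0.0717 mA.
I_C = β·I_B = 100×0.0717 = 7.17 mA, and I_E = (β+1)I_B = 7.24 mA.
V_CE = V_CC − I_C·R_C − I_E·R_E = 14 − 7.17×1 − 7.24×0.56 = 2.78 V.
V_CE = 2.78 V > 0.2 V confirms active-region operation.

V_CE ≈ 2.8 V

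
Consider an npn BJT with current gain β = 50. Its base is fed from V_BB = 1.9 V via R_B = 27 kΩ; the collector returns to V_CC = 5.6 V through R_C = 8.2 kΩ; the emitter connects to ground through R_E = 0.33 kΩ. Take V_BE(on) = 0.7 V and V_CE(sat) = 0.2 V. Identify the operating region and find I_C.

Assume active: I_B = (1.9 − 0.7)/(27 + 51×0.33) = 0.0274 mA, I_C = β·I_B = 1.37 mA.
Then V_CE = 5.6 − 1.37×8.2 − 1.4×0.33 = -6.09 V < 0.2 V — the active assumption fails.
Re-solve with V_CE = 0.2 V. KCL at the emitter: V_E/R_E = (V_BB−0.7−V_E)/R_B + (V_CC−0.2−V_E)/R_C, giving V_E = 0.22 V.
I_C = (V_CC − 0.2 − V_E)/R_C = (5.4 − 0.22)/8.2 = 0.632 mA.
Check: I_B = (1.2 − 0.22)/27 = 0.0363 mA, and β·I_B = 1.81 mA > I_C, confirming saturation.

saturation; I_C ≈ 0.63 mA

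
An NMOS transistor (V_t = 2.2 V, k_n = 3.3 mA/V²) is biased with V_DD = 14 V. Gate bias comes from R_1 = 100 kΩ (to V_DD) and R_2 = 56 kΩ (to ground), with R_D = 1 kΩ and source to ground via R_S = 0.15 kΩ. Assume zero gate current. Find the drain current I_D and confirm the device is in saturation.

I_D ≈ 6.1 mA

V_G = V_DD·R_2/(R_1+R_2) = 14×56/156 = 5.03 V.
Assume saturation: I_D = (k_n/2)(V_GS − V_t)² with V_GS = V_G − I_D·R_S = 5.03 − 0.15·I_D.
Substituting gives 0.0371·I_D² − 2.4·I_D + 13.2 = 0, with roots I_D = 6.06 or 58.6 mA.
The root I_D = 58.6 mA gives V_GS = -3.76 V ≤ V_t, so take I_D = 6.06 mA.
Then V_GS = 4.12 V and V_DS = V_DD − I_D(R_D+R_S) = 14 − 6.06×1.15 = 7.03 V.
Saturation requires V_DS ≥ V_GS − V_t = 1.92 V; 7.03 ≥ 1.92 ✓.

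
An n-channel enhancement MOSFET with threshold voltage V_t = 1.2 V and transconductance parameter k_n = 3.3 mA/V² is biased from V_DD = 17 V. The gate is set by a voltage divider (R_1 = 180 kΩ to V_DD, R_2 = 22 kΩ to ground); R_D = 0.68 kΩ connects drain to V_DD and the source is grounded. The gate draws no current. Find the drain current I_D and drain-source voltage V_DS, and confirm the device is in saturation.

V_G = V_DD·R_2/(R_1+R_2) = 17×22/202 = 1.85 V. With the source grounded, V_GS = V_G = 1.85 V.
Assume saturation: I_D = (k_n/2)(V_GS − V_t)² = (3.3/2)×(1.85 − 1.2)² = 1.65×0.651² = 0.7 mA.
V_DS = V_DD − I_D·R_D = 17 − 0.7×0.68 = 16.5 V.
Saturation requires V_DS ≥ V_GS − V_t = 0.651 V; 16.5 ≥ 0.651 ✓.

I_D ≈ 0.7 mA, V_DS ≈ 17 V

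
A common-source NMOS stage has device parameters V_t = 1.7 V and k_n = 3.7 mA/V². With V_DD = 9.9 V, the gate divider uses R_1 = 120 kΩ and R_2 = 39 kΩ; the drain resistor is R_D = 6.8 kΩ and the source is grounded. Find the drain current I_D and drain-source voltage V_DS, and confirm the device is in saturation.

V_G = V_DD·R_2/(R_1+R_2) = 9.9×39/159 = 2.43 V. With the source grounded, V_GS = V_G = 2.43 V.
Assume saturation: I_D = (k_n/2)(V_GS − V_t)² = (3.7/2)×(2.43 − 1.7)² = 1.85×0.728² = 0.981 mA.
V_DS = V_DD − I_D·R_D = 9.9 − 0.981×6.8 = 3.23 V.
Saturation requires V_DS ≥ V_GS − V_t = 0.728 V; 3.23 ≥ 0.728 ✓.

I_D ≈ 0.98 mA, V_DS ≈ 3.2 V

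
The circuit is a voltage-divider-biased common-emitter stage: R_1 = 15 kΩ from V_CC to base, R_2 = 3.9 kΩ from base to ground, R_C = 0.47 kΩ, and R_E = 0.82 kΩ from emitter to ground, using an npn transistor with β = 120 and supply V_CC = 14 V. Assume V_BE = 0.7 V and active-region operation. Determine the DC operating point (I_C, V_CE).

Thevenize the base divider: V_Th = V_CC·R_2/(R_1+R_2) = 14×3.9/18.9 = 2.89 V, R_Th = R_1‖R_2 = 3.1 kΩ.
Base-emitter loop: V_Th = I_B·R_Th + V_BE + (β+1)I_B·R_E, so I_B = (2.89 − 0.7) / (3.1 + 121×0.82) = 0.0214 mA.
I_C = β·I_B = 120×0.0214 = 2.57 mA, and I_E = (β+1)I_B = 2.59 mA.
V_CE = V_CC − I_C·R_C − I_E·R_E = 14 − 2.57×0.47 − 2.59×0.82 = 10.7 V.
V_CE = 10.7 V > 0.2 V confirms active-region operation.

I_C ≈ 2.6 mA, V_CE ≈ 11 V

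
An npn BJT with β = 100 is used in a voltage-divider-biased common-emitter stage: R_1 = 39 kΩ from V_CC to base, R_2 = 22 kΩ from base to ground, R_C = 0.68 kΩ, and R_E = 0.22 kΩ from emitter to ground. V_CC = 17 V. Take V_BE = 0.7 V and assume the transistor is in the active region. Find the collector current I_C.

I_C ≈ 15 mA

Thevenize the base divider: V_Th = V_CC·R_2/(R_1+R_2) = 17×22/61 = 6.13 V, R_Th = R_1‖R_2 = 14.1 kΩ.
Base-emitter loop: V_Th = I_B·R_Th + V_BE + (β+1)I_B·R_E, so I_B = (6.13 − 0.7) / (14.1 + 101×0.22) = 0.15 mA.
I_C = β·I_B = 100×0.15 = 15 mA, and I_E = (β+1)I_B = 15.1 mA.
V_CE = V_CC − I_C·R_C − I_E·R_E = 17 − 15×0.68 − 15.1×0.22 = 3.5 V.
V_CE = 3.5 V > 0.2 V confirms active-region operation.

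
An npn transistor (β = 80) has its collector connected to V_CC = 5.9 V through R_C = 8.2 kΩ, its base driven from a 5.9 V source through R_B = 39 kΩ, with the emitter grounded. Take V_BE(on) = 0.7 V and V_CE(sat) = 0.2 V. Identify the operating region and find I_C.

Assume active: I_B = (5.9 − 0.7)/39 = 0.133 mA, giving I_C = β·I_B = 10.7 mA.
But then V_CE = 5.9 − 10.7×8.2 = -81.6 V < V_CE(sat) = 0.2 V — impossible in the active region.
So the transistor is saturated. With V_CE = 0.2 V, I_C = (V_CC − 0.2)/R_C = 5.7/8.2 = 0.695 mA.
Check: β·I_B = 10.7 mA > I_C = 0.695 mA, confirming saturation.

saturation; I_C ≈ 0.7 mA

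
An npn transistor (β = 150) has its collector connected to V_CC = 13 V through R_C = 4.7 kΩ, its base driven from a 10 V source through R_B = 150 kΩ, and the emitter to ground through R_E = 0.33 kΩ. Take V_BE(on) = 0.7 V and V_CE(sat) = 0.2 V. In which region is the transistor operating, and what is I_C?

Assume active: I_B = (10 − 0.7)/(150 + 151×0.33) = 0.0465 mA, I_C = β·I_B = 6.98 mA.
Then V_CE = 13 − 6.98×4.7 − 7.03×0.33 = -22.1 V < 0.2 V — the active assumption fails.
Re-solve with V_CE = 0.2 V. KCL at the emitter: V_E/R_E = (V_BB−0.7−V_E)/R_B + (V_CC−0.2−V_E)/R_C, giving V_E = 0.857 V.
I_C = (V_CC − 0.2 − V_E)/R_C = (12.8 − 0.857)/4.7 = 2.54 mA.
Check: I_B = (9.3 − 0.857)/150 = 0.0563 mA, and β·I_B = 8.44 mA > I_C, confirming saturation.

saturation; I_C ≈ 2.5 mA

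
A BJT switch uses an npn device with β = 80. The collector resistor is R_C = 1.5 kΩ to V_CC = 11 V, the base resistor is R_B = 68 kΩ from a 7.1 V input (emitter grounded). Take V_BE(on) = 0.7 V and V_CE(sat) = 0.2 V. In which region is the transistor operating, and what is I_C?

Assume active: I_B = (7.1 − 0.7)/68 = 0.0941 mA, giving I_C = β·I_B = 7.53 mA.
But then V_CE = 11 − 7.53×1.5 = -0.294 V < V_CE(sat) = 0.2 V — impossible in the active region.
So the transistor is saturated. With V_CE = 0.2 V, I_C = (V_CC − 0.2)/R_C = 10.8/1.5 = 7.2 mA.
Check: β·I_B = 7.53 mA > I_C = 7.2 mA, confirming saturation.

saturation; I_C ≈ 7.2 mA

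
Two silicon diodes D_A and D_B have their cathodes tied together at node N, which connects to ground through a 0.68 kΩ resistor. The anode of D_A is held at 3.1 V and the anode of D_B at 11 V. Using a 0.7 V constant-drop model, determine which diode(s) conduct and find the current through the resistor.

Only D_B conducts; I_R ≈ 15 mA

Assume both conduct. Then node N would need to be at both 3.1−0.7 = 2.4 V and 11−0.7 = 10.3 V, which is impossible.
Assume only D_B conducts: V_N = 11 − 0.7 = 10.3 V, so I_R = 10.3/0.68 = 15.1 mA.
Check D_A: its anode-to-cathode voltage is 3.1 − 10.3 = -7.2 V < 0.7 V, so it is off. The assumption is consistent.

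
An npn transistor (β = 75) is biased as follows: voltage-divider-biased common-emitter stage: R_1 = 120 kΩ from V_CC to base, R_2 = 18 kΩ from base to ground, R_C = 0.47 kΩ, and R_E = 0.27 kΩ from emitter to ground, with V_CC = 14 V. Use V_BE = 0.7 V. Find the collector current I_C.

Thevenize the base divider: V_Th = V_CC·R_2/(R_1+R_2) = 14×18/138 = 1.83 V, R_Th = R_1‖R_2 = 15.7 kΩ.
Base-emitter loop: V_Th = I_B·R_Th + V_BE + (β+1)I_B·R_E, so I_B = (1.83 − 0.7) / (15.7 + 76×0.27) = 0.0311 mA.
I_C = β·I_B = 75×0.0311 = 2.33 mA, and I_E = (β+1)I_B = 2.37 mA.
V_CE = V_CC − I_C·R_C − I_E·R_E = 14 − 2.33×0.47 − 2.37×0.27 = 12.3 V.
V_CE = 12.3 V > 0.2 V confirms active-region operation.

I_C ≈ 2.3 mA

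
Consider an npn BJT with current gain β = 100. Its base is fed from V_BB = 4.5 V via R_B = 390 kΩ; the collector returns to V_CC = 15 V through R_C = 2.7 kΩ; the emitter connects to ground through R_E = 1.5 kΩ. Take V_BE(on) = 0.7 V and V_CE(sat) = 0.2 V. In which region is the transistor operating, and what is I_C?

Assume active. Base-emitter loop: I_B = (V_BB − V_BE)/(R_B + (β+1)R_E) = (4.5 − 0.7)/(390 + 101×1.5) = 0.00702 mA.
I_C = β·I_B = 100×0.00702 = 0.702 mA.
V_CE = V_CC − I_C·R_C − I_E·R_E = 15 − 0.702×2.7 − 0.709×1.5 = 12 V > V_CE(sat), so the active-region assumption holds.

active; I_C ≈ 0.7 mA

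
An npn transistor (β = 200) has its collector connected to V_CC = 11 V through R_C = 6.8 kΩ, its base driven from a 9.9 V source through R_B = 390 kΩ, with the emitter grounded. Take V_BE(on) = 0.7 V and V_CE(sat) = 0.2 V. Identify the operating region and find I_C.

saturation; I_C ≈ 1.6 mA

Assume active: I_B = (9.9 − 0.7)/390 = 0.0236 mA, giving I_C = β·I_B = 4.72 mA.
But then V_CE = 11 − 4.72×6.8 = -21.1 V < V_CE(sat) = 0.2 V — impossible in the active region.
So the transistor is saturated. With V_CE = 0.2 V, I_C = (V_CC − 0.2)/R_C = 10.8/6.8 = 1.59 mA.
Check: β·I_B = 4.72 mA > I_C = 1.59 mA, confirming saturation.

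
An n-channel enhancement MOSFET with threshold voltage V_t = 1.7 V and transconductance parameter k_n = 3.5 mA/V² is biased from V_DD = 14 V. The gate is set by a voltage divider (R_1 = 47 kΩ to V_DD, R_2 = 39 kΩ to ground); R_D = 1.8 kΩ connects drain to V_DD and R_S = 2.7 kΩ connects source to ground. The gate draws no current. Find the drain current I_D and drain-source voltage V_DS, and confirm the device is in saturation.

I_D ≈ 1.4 mA, V_DS ≈ 7.7 V

V_G = V_DD·R_2/(R_1+R_2) = 14×39/86 = 6.35 V.
Assume saturation: I_D = (k_n/2)(V_GS − V_t)² with V_GS = V_G − I_D·R_S = 6.35 − 2.7·I_D.
Substituting gives 12.8·I_D² − 44.9·I_D + 37.8 = 0, with roots I_D = 1.39 or 2.13 mA.
The root I_D = 2.13 mA gives V_GS = 0.597 V ≤ V_t, so take I_D = 1.39 mA.
Then V_GS = 2.59 V and V_DS = V_DD − I_D(R_D+R_S) = 14 − 1.39×4.5 = 7.74 V.
Saturation requires V_DS ≥ V_GS − V_t = 0.892 V; 7.74 ≥ 0.892 ✓.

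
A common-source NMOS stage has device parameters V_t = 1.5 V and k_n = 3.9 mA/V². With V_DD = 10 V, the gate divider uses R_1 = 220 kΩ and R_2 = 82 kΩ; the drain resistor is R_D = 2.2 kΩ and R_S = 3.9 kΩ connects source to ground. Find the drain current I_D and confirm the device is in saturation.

V_G = V_DD·R_2/(R_1+R_2) = 10×82/302 = 2.72 V.
Assume saturation: I_D = (k_n/2)(V_GS − V_t)² with V_GS = V_G − I_D·R_S = 2.72 − 3.9·I_D.
Substituting gives 29.7·I_D² − 19.5·I_D + 2.88 = 0, with roots I_D = 0.225 or 0.432 mA.
The root I_D = 0.432 mA gives V_GS = 1.03 V ≤ V_t, so take I_D = 0.225 mA.
Then V_GS = 1.84 V and V_DS = V_DD − I_D(R_D+R_S) = 10 − 0.225×6.1 = 8.63 V.
Saturation requires V_DS ≥ V_GS − V_t = 0.339 V; 8.63 ≥ 0.339 ✓.

I_D ≈ 0.22 mA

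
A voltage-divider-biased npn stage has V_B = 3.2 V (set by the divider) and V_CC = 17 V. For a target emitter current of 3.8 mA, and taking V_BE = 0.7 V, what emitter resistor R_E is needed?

R_E ≈ 0.66 kΩ

V_E = V_B − V_BE = 3.2 − 0.7 = 2.5 V.
R_E = V_E / I_E = 2.5 / 3.8 = 0.658 kΩ.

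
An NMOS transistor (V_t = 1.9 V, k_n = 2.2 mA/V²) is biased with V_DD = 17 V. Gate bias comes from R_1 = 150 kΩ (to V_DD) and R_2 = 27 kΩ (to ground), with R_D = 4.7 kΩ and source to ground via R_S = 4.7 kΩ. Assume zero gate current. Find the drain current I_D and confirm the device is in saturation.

V_G = V_DD·R_2/(R_1+R_2) = 17×27/177 = 2.59 V.
Assume saturation: I_D = (k_n/2)(V_GS − V_t)² with V_GS = V_G − I_D·R_S = 2.59 − 4.7·I_D.
Substituting gives 24.3·I_D² − 8.17·I_D + 0.529 = 0, with roots I_D = 0.0875 or 0.249 mA.
The root I_D = 0.249 mA gives V_GS = 1.42 V ≤ V_t, so take I_D = 0.0875 mA.
Then V_GS = 2.18 V and V_DS = V_DD − I_D(R_D+R_S) = 17 − 0.0875×9.4 = 16.2 V.
Saturation requires V_DS ≥ V_GS − V_t = 0.282 V; 16.2 ≥ 0.282 ✓.

I_D ≈ 0.087 mA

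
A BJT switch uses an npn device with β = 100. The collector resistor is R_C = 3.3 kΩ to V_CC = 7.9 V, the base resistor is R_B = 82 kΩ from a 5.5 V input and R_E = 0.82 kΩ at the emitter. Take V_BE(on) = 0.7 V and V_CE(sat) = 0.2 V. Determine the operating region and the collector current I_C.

Assume active: I_B = (5.5 − 0.7)/(82 + 101×0.82) = 0.0291 mA, I_C = β·I_B = 2.91 mA.
Then V_CE = 7.9 − 2.91×3.3 − 2.94×0.82 = -4.12 V < 0.2 V — the active assumption fails.
Re-solve with V_CE = 0.2 V. KCL at the emitter: V_E/R_E = (V_BB−0.7−V_E)/R_B + (V_CC−0.2−V_E)/R_C, giving V_E = 1.56 V.
I_C = (V_CC − 0.2 − V_E)/R_C = (7.7 − 1.56)/3.3 = 1.86 mA.
Check: I_B = (4.8 − 1.56)/82 = 0.0395 mA, and β·I_B = 3.95 mA > I_C, confirming saturation.

saturation; I_C ≈ 1.9 mA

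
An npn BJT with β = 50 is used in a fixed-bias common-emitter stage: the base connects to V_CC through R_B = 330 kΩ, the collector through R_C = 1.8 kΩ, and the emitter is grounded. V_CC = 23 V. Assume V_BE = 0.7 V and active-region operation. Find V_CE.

Base loop: V_CC = I_B·R_B + V_BE, so I_B = (23 − 0.7)/330 kΩ = 0.0676 mA.
In the active region I_C = β·I_B = 50 × 0.0676 = 3.38 mA.
Collector loop: V_CE = V_CC − I_C·R_C = 23 − 3.38×1.8 = 16.9 V.
Since V_CE = 16.9 V > V_CE(sat) ≈ 0.2 V, the transistor is in the active region as assumed.

V_CE ≈ 17 V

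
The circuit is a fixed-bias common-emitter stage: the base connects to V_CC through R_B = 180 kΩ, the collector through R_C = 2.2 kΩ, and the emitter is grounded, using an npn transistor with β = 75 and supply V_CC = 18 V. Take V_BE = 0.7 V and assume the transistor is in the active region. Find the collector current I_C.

I_C ≈ 7.2 mA

Base loop: V_CC = I_B·R_B + V_BE, so I_B = (18 − 0.7)/180 kΩ = 0.0961 mA.
In the active region I_C = β·I_B = 75 × 0.0961 = 7.21 mA.
Collector loop: V_CE = V_CC − I_C·R_C = 18 − 7.21×2.2 = 2.14 V.
Since V_CE = 2.14 V > V_CE(sat) ≈ 0.2 V, the transistor is in the active region as assumed.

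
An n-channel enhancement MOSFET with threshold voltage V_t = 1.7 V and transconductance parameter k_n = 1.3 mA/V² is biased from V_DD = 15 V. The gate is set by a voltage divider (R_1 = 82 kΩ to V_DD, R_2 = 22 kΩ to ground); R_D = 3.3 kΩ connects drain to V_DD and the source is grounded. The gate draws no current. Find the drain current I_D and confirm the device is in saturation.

I_D ≈ 1.4 mA

V_G = V_DD·R_2/(R_1+R_2) = 15×22/104 = 3.17 V. With the source grounded, V_GS = V_G = 3.17 V.
Assume saturation: I_D = (k_n/2)(V_GS − V_t)² = (1.3/2)×(3.17 − 1.7)² = 0.65×1.47² = 1.41 mA.
V_DS = V_DD − I_D·R_D = 15 − 1.41×3.3 = 10.3 V.
Saturation requires V_DS ≥ V_GS − V_t = 1.47 V; 10.3 ≥ 1.47 ✓.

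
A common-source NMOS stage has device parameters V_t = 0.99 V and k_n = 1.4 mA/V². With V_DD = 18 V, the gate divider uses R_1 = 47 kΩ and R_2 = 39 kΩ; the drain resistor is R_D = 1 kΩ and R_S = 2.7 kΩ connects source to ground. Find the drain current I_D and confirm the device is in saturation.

I_D ≈ 2 mA

V_G = V_DD·R_2/(R_1+R_2) = 18×39/86 = 8.16 V.
Assume saturation: I_D = (k_n/2)(V_GS − V_t)² with V_GS = V_G − I_D·R_S = 8.16 − 2.7·I_D.
Substituting gives 5.1·I_D² − 28.1·I_D + 36 = 0, with roots I_D = 2.03 or 3.48 mA.
The root I_D = 3.48 mA gives V_GS = -1.24 V ≤ V_t, so take I_D = 2.03 mA.
Then V_GS = 2.69 V and V_DS = V_DD − I_D(R_D+R_S) = 18 − 2.03×3.7 = 10.5 V.
Saturation requires V_DS ≥ V_GS − V_t = 1.7 V; 10.5 ≥ 1.7 ✓.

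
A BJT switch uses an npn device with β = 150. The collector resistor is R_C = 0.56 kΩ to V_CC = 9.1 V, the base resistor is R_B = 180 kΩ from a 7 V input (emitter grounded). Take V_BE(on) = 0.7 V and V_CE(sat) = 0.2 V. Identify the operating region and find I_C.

Assume active. Base-emitter loop: I_B = (V_BB − V_BE)/R_B = (7 − 0.7)/180 = 0.035 mA.
I_C = β·I_B = 150×0.035 = 5.25 mA.
V_CE = V_CC − I_C·R_C = 9.1 − 5.25×0.56 = 6.16 V > V_CE(sat), so the active-region assumption holds.

active; I_C ≈ 5.2 mA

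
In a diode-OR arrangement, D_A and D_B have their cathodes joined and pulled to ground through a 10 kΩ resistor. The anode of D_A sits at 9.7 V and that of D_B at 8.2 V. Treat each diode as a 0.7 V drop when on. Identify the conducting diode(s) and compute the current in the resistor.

Only D_A conducts; I_R ≈ 0.9 mA

Assume both conduct. Then node N would need to be at both 9.7−0.7 = 9 V and 8.2−0.7 = 7.5 V, which is impossible.
Assume only D_A conducts: V_N = 9.7 − 0.7 = 9 V, so I_R = 9/10 = 0.9 mA.
Check D_B: its anode-to-cathode voltage is 8.2 − 9 = -0.8 V < 0.7 V, so it is off. The assumption is consistent.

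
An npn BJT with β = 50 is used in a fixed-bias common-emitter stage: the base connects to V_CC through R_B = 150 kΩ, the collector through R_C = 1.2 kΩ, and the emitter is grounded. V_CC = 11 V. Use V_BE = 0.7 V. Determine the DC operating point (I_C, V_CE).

Base loop: V_CC = I_B·R_B + V_BE, so I_B = (11 − 0.7)/150 kΩ = 0.0687 mA.
In the active region I_C = β·I_B = 50 × 0.0687 = 3.43 mA.
Collector loop: V_CE = V_CC − I_C·R_C = 11 − 3.43×1.2 = 6.88 V.
Since V_CE = 6.88 V > V_CE(sat) ≈ 0.2 V, the transistor is in the active region as assumed.

I_C ≈ 3.4 mA, V_CE ≈ 6.9 V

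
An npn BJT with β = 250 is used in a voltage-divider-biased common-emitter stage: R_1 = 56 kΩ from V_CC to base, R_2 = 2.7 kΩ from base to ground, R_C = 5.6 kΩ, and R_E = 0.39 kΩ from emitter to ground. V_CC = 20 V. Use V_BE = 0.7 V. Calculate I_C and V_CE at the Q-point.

Thevenize the base divider: V_Th = V_CC·R_2/(R_1+R_2) = 20×2.7/58.7 = 0.92 V, R_Th = R_1‖R_2 = 2.58 kΩ.
Base-emitter loop: V_Th = I_B·R_Th + V_BE + (β+1)I_B·R_E, so I_B = (0.92 − 0.7) / (2.58 + 251×0.39) = 0.00219 mA.
I_C = β·I_B = 250×0.00219 = 0.547 mA, and I_E = (β+1)I_B = 0.549 mA.
V_CE = V_CC − I_C·R_C − I_E·R_E = 20 − 0.547×5.6 − 0.549×0.39 = 16.7 V.
V_CE = 16.7 V > 0.2 V confirms active-region operation.

I_C ≈ 0.55 mA, V_CE ≈ 17 V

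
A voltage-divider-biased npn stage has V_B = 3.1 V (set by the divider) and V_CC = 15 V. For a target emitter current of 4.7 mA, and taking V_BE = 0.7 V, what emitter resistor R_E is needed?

R_E ≈ 0.51 kΩ

V_E = V_B − V_BE = 3.1 − 0.7 = 2.4 V.
R_E = V_E / I_E = 2.4 / 4.7 = 0.511 kΩ.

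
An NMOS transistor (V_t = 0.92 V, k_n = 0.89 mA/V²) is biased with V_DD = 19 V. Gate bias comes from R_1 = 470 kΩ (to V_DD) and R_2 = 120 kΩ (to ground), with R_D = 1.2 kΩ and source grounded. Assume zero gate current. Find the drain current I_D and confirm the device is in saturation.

I_D ≈ 3.9 mA

V_G = V_DD·R_2/(R_1+R_2) = 19×120/590 = 3.86 V. With the source grounded, V_GS = V_G = 3.86 V.
Assume saturation: I_D = (k_n/2)(V_GS − V_t)² = (0.89/2)×(3.86 − 0.92)² = 0.445×2.94² = 3.86 mA.
V_DS = V_DD − I_D·R_D = 19 − 3.86×1.2 = 14.4 V.
Saturation requires V_DS ≥ V_GS − V_t = 2.94 V; 14.4 ≥ 2.94 ✓.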